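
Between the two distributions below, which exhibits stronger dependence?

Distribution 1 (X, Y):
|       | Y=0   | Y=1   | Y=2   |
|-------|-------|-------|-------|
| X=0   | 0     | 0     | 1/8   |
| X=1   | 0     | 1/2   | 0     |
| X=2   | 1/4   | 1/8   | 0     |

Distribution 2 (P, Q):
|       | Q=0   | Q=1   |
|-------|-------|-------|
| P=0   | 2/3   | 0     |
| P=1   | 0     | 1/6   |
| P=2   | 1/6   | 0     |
Distribution 1 (X, Y):
Marginal P(X) (row sums):
  P(X=0) = 0 + 0 + 1/8 = 1/8
  P(X=1) = 0 + 1/2 + 0 = 1/2
  P(X=2) = 1/4 + 1/8 + 0 = 3/8
Marginal P(Y) (column sums):
  P(Y=0) = 0 + 0 + 1/4 = 1/4
  P(Y=1) = 0 + 1/2 + 1/8 = 5/8
  P(Y=2) = 1/8 + 0 + 0 = 1/8

H(X) = -[(1/8)·log₂(1/8) + (1/2)·log₂(1/2) + (3/8)·log₂(3/8)]
  = 0.3750 + 0.5000 + 0.5306
  = 1.4056 bits
H(Y) = -[(1/4)·log₂(1/4) + (5/8)·log₂(5/8) + (1/8)·log₂(1/8)]
  = 0.5000 + 0.4238 + 0.3750
  = 1.2988 bits
H(X,Y) = -[(1/8)·log₂(1/8) + (1/2)·log₂(1/2) + (1/4)·log₂(1/4) + (1/8)·log₂(1/8)]
  = 0.3750 + 0.5000 + 0.5000 + 0.3750
  = 1.7500 bits

I(X;Y) = H(X) + H(Y) - H(X,Y)
  = 1.4056 + 1.2988 - 1.7500
  = 0.9544 bits

Distribution 2 (P, Q):
Marginal P(P) (row sums):
  P(P=0) = 2/3 + 0 = 2/3
  P(P=1) = 0 + 1/6 = 1/6
  P(P=2) = 1/6 + 0 = 1/6
Marginal P(Q) (column sums):
  P(Q=0) = 2/3 + 0 + 1/6 = 5/6
  P(Q=1) = 0 + 1/6 + 0 = 1/6

H(P) = -[(2/3)·log₂(2/3) + (1/6)·log₂(1/6) + (1/6)·log₂(1/6)]
  = 0.3900 + 0.4308 + 0.4308
  = 1.2516 bits
H(Q) = -[(5/6)·log₂(5/6) + (1/6)·log₂(1/6)]
  = 0.2192 + 0.4308
  = 0.6500 bits
H(P,Q) = -[(2/3)·log₂(2/3) + (1/6)·log₂(1/6) + (1/6)·log₂(1/6)]
  = 0.3900 + 0.4308 + 0.4308
  = 1.2516 bits

I(P;Q) = H(P) + H(Q) - H(P,Q)
  = 1.2516 + 0.6500 - 1.2516
  = 0.6500 bits

I(X;Y) = 0.9544 bits > I(P;Q) = 0.6500 bits, so (X, Y) has the higher mutual information (stronger dependence).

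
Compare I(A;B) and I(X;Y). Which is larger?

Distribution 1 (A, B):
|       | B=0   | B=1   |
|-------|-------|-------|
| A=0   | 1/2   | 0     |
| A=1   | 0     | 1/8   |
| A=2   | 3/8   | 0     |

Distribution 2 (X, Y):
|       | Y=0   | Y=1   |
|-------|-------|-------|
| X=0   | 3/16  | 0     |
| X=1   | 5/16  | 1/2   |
Distribution 1 (A, B):
Marginal P(A) (row sums):
  P(A=0) = 1/2 + 0 = 1/2
  P(A=1) = 0 + 1/8 = 1/8
  P(A=2) = 3/8 + 0 = 3/8
Marginal P(B) (column sums):
  P(B=0) = 1/2 + 0 + 3/8 = 7/8
  P(B=1) = 0 + 1/8 + 0 = 1/8

H(A) = -[(1/2)·log₂(1/2) + (1/8)·log₂(1/8) + (3/8)·log₂(3/8)]
  = 0.5000 + 0.3750 + 0.5306
  = 1.4056 bits
H(B) = -[(7/8)·log₂(7/8) + (1/8)·log₂(1/8)]
  = 0.1686 + 0.3750
  = 0.5436 bits
H(A,B) = -[(1/2)·log₂(1/2) + (1/8)·log₂(1/8) + (3/8)·log₂(3/8)]
  = 0.5000 + 0.3750 + 0.5306
  = 1.4056 bits

I(A;B) = H(A) + H(B) - H(A,B)
  = 1.4056 + 0.5436 - 1.4056
  = 0.5436 bits

Distribution 2 (X, Y):
Marginal P(X) (row sums):
  P(X=0) = 3/16 + 0 = 3/16
  P(X=1) = 5/16 + 1/2 = 13/16
Marginal P(Y) (column sums):
  P(Y=0) = 3/16 + 5/16 = 1/2
  P(Y=1) = 0 + 1/2 = 1/2

H(X) = -[(3/16)·log₂(3/16) + (13/16)·log₂(13/16)]
  = 0.4528 + 0.2434
  = 0.6962 bits
H(Y) = -[(1/2)·log₂(1/2) + (1/2)·log₂(1/2)]
  = 0.5000 + 0.5000
  = 1.0000 bits
H(X,Y) = -[(3/16)·log₂(3/16) + (5/16)·log₂(5/16) + (1/2)·log₂(1/2)]
  = 0.4528 + 0.5244 + 0.5000
  = 1.4772 bits

I(X;Y) = H(X) + H(Y) - H(X,Y)
  = 0.6962 + 1.0000 - 1.4772
  = 0.2190 bits

I(A;B) = 0.5436 bits > I(X;Y) = 0.2190 bits, so (A, B) has the higher mutual information (stronger dependence).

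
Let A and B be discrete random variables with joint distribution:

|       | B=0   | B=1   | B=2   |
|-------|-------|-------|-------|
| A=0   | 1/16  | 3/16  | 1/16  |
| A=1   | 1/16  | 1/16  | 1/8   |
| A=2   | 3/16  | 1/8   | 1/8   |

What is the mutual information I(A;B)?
Marginal P(A) (row sums):
  P(A=0) = 1/16 + 3/16 + 1/16 = 5/16
  P(A=1) = 1/16 + 1/16 + 1/8 = 1/4
  P(A=2) = 3/16 + 1/8 + 1/8 = 7/16
Marginal P(B) (column sums):
  P(B=0) = 1/16 + 1/16 + 3/16 = 5/16
  P(B=1) = 3/16 + 1/16 + 1/8 = 3/8
  P(B=2) = 1/16 + 1/8 + 1/8 = 5/16

H(A) = -[(5/16)·log₂(5/16) + (1/4)·log₂(1/4) + (7/16)·log₂(7/16)]
  = 0.5244 + 0.5000 + 0.5218
  = 1.5462 bits
H(B) = -[(5/16)·log₂(5/16) + (3/8)·log₂(3/8) + (5/16)·log₂(5/16)]
  = 0.5244 + 0.5306 + 0.5244
  = 1.5794 bits
H(A,B) = -[(1/16)·log₂(1/16) + (3/16)·log₂(3/16) + (1/16)·log₂(1/16) + (1/16)·log₂(1/16) + (1/16)·log₂(1/16) + (1/8)·log₂(1/8) + (3/16)·log₂(3/16) + (1/8)·log₂(1/8) + (1/8)·log₂(1/8)]
  = 0.2500 + 0.4528 + 0.2500 + 0.2500 + 0.2500 + 0.3750 + 0.4528 + 0.3750 + 0.3750
  = 3.0306 bits

I(A;B) = H(A) + H(B) - H(A,B)
  = 1.5462 + 1.5794 - 3.0306
  = 0.0950 bits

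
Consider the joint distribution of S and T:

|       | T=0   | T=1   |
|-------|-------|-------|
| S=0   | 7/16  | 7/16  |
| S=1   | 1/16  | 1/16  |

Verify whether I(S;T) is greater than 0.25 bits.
Marginal P(S) (row sums):
  P(S=0) = 7/16 + 7/16 = 7/8
  P(S=1) = 1/16 + 1/16 = 1/8
Marginal P(T) (column sums):
  P(T=0) = 7/16 + 1/16 = 1/2
  P(T=1) = 7/16 + 1/16 = 1/2

H(S) = -[(7/8)·log₂(7/8) + (1/8)·log₂(1/8)]
  = 0.1686 + 0.3750
  = 0.5436 bits
H(T) = -[(1/2)·log₂(1/2) + (1/2)·log₂(1/2)]
  = 0.5000 + 0.5000
  = 1.0000 bits
H(S,T) = -[(7/16)·log₂(7/16) + (7/16)·log₂(7/16) + (1/16)·log₂(1/16) + (1/16)·log₂(1/16)]
  = 0.5218 + 0.5218 + 0.2500 + 0.2500
  = 1.5436 bits

I(S;T) = H(S) + H(T) - H(S,T)
  = 0.5436 + 1.0000 - 1.5436
  = 0.0000 bits

No. I(S;T) = 0.0000 bits, which is ≤ 0.25 bits.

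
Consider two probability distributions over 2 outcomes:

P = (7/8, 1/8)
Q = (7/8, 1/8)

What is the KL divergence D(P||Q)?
D(P||Q) = Σ P(i) log₂(P(i)/Q(i))
  i=0: (7/8) × log₂((7/8)/(7/8)) = (7/8) × log₂(1) = 0.0000
  i=1: (1/8) × log₂((1/8)/(1/8)) = (1/8) × log₂(1) = 0.0000
D(P||Q) = 0.0000 + 0.0000
  = 0.0000 bits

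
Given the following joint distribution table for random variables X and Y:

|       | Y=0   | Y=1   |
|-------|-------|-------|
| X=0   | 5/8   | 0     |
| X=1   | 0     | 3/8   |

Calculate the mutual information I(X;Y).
Marginal P(X) (row sums):
  P(X=0) = 5/8 + 0 = 5/8
  P(X=1) = 0 + 3/8 = 3/8
Marginal P(Y) (column sums):
  P(Y=0) = 5/8 + 0 = 5/8
  P(Y=1) = 0 + 3/8 = 3/8

H(X) = -[(5/8)·log₂(5/8) + (3/8)·log₂(3/8)]
  = 0.4238 + 0.5306
  = 0.9544 bits
H(Y) = -[(5/8)·log₂(5/8) + (3/8)·log₂(3/8)]
  = 0.4238 + 0.5306
  = 0.9544 bits
H(X,Y) = -[(5/8)·log₂(5/8) + (3/8)·log₂(3/8)]
  = 0.4238 + 0.5306
  = 0.9544 bits

I(X;Y) = H(X) + H(Y) - H(X,Y)
  = 0.9544 + 0.9544 - 0.9544
  = 0.9544 bits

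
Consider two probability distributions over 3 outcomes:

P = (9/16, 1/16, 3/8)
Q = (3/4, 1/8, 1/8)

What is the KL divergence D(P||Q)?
D(P||Q) = Σ P(i) log₂(P(i)/Q(i))
  i=0: (9/16) × log₂((9/16)/(3/4)) = (9/16) × log₂(3/4) = -0.2335
  i=1: (1/16) × log₂((1/16)/(1/8)) = (1/16) × log₂(1/2) = -0.0625
  i=2: (3/8) × log₂((3/8)/(1/8)) = (3/8) × log₂(3) = 0.5944
D(P||Q) = -0.2335 - 0.0625 + 0.5944
  = 0.2984 bits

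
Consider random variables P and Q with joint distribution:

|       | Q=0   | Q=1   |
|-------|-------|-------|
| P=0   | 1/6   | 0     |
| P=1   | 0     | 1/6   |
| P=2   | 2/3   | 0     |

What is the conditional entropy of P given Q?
Marginal P(Q) (column sums):
  P(Q=0) = 1/6 + 0 + 2/3 = 5/6
  P(Q=1) = 0 + 1/6 + 0 = 1/6

H(P|Q) = -Σ P(P,Q)·log₂ P(P|Q), where P(P|Q) = P(P,Q) / P(Q)
  (cells with P(P,Q) = 0 contribute 0)
  (P=0,Q=0): P(P|Q) = (1/6)/(5/6) = 1/5;  -(1/6)·log₂(1/5) = 0.3870
  (P=1,Q=1): P(P|Q) = (1/6)/(1/6) = 1;  -(1/6)·log₂(1) = 0.0000
  (P=2,Q=0): P(P|Q) = (2/3)/(5/6) = 4/5;  -(2/3)·log₂(4/5) = 0.2146
H(P|Q) = 0.3870 + 0.0000 + 0.2146
  = 0.6016 bits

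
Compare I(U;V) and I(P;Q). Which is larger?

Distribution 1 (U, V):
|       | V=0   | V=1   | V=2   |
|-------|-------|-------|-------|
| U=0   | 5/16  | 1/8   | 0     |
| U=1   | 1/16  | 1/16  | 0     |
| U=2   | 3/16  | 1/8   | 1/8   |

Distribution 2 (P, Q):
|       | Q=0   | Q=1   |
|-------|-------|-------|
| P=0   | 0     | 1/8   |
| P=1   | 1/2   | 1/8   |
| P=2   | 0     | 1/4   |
Distribution 1 (U, V):
Marginal P(U) (row sums):
  P(U=0) = 5/16 + 1/8 + 0 = 7/16
  P(U=1) = 1/16 + 1/16 + 0 = 1/8
  P(U=2) = 3/16 + 1/8 + 1/8 = 7/16
Marginal P(V) (column sums):
  P(V=0) = 5/16 + 1/16 + 3/16 = 9/16
  P(V=1) = 1/8 + 1/16 + 1/8 = 5/16
  P(V=2) = 0 + 0 + 1/8 = 1/8

H(U) = -[(7/16)·log₂(7/16) + (1/8)·log₂(1/8) + (7/16)·log₂(7/16)]
  = 0.5218 + 0.3750 + 0.5218
  = 1.4186 bits
H(V) = -[(9/16)·log₂(9/16) + (5/16)·log₂(5/16) + (1/8)·log₂(1/8)]
  = 0.4669 + 0.5244 + 0.3750
  = 1.3663 bits
H(U,V) = -[(5/16)·log₂(5/16) + (1/8)·log₂(1/8) + (1/16)·log₂(1/16) + (1/16)·log₂(1/16) + (3/16)·log₂(3/16) + (1/8)·log₂(1/8) + (1/8)·log₂(1/8)]
  = 0.5244 + 0.3750 + 0.2500 + 0.2500 + 0.4528 + 0.3750 + 0.3750
  = 2.6022 bits

I(U;V) = H(U) + H(V) - H(U,V)
  = 1.4186 + 1.3663 - 2.6022
  = 0.1827 bits

Distribution 2 (P, Q):
Marginal P(P) (row sums):
  P(P=0) = 0 + 1/8 = 1/8
  P(P=1) = 1/2 + 1/8 = 5/8
  P(P=2) = 0 + 1/4 = 1/4
Marginal P(Q) (column sums):
  P(Q=0) = 0 + 1/2 + 0 = 1/2
  P(Q=1) = 1/8 + 1/8 + 1/4 = 1/2

H(P) = -[(1/8)·log₂(1/8) + (5/8)·log₂(5/8) + (1/4)·log₂(1/4)]
  = 0.3750 + 0.4238 + 0.5000
  = 1.2988 bits
H(Q) = -[(1/2)·log₂(1/2) + (1/2)·log₂(1/2)]
  = 0.5000 + 0.5000
  = 1.0000 bits
H(P,Q) = -[(1/8)·log₂(1/8) + (1/2)·log₂(1/2) + (1/8)·log₂(1/8) + (1/4)·log₂(1/4)]
  = 0.3750 + 0.5000 + 0.3750 + 0.5000
  = 1.7500 bits

I(P;Q) = H(P) + H(Q) - H(P,Q)
  = 1.2988 + 1.0000 - 1.7500
  = 0.5488 bits

I(P;Q) = 0.5488 bits > I(U;V) = 0.1827 bits, so (P, Q) has the higher mutual information (stronger dependence).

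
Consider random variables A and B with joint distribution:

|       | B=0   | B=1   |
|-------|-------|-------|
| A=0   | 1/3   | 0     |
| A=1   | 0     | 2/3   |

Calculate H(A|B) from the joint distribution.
Marginal P(B) (column sums):
  P(B=0) = 1/3 + 0 = 1/3
  P(B=1) = 0 + 2/3 = 2/3

H(A|B) = -Σ P(A,B)·log₂ P(A|B), where P(A|B) = P(A,B) / P(B)
  (cells with P(A,B) = 0 contribute 0)
  (A=0,B=0): P(A|B) = (1/3)/(1/3) = 1;  -(1/3)·log₂(1) = 0.0000
  (A=1,B=1): P(A|B) = (2/3)/(2/3) = 1;  -(2/3)·log₂(1) = 0.0000
H(A|B) = 0.0000 + 0.0000
  = 0.0000 bits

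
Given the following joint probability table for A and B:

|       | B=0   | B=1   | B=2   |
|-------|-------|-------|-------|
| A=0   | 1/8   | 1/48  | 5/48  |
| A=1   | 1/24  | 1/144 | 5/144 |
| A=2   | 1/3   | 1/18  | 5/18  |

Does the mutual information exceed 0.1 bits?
Marginal P(A) (row sums):
  P(A=0) = 1/8 + 1/48 + 5/48 = 1/4
  P(A=1) = 1/24 + 1/144 + 5/144 = 1/12
  P(A=2) = 1/3 + 1/18 + 5/18 = 2/3
Marginal P(B) (column sums):
  P(B=0) = 1/8 + 1/24 + 1/3 = 1/2
  P(B=1) = 1/48 + 1/144 + 1/18 = 1/12
  P(B=2) = 5/48 + 5/144 + 5/18 = 5/12

H(A) = -[(1/4)·log₂(1/4) + (1/12)·log₂(1/12) + (2/3)·log₂(2/3)]
  = 0.5000 + 0.2987 + 0.3900
  = 1.1887 bits
H(B) = -[(1/2)·log₂(1/2) + (1/12)·log₂(1/12) + (5/12)·log₂(5/12)]
  = 0.5000 + 0.2987 + 0.5263
  = 1.3250 bits
H(A,B) = -[(1/8)·log₂(1/8) + (1/48)·log₂(1/48) + (5/48)·log₂(5/48) + (1/24)·log₂(1/24) + (1/144)·log₂(1/144) + (5/144)·log₂(5/144) + (1/3)·log₂(1/3) + (1/18)·log₂(1/18) + (5/18)·log₂(5/18)]
  = 0.3750 + 0.1164 + 0.3399 + 0.1910 + 0.0498 + 0.1683 + 0.5283 + 0.2317 + 0.5133
  = 2.5137 bits

I(A;B) = H(A) + H(B) - H(A,B)
  = 1.1887 + 1.3250 - 2.5137
  = 0.0000 bits

No. I(A;B) = 0.0000 bits, which is ≤ 0.1 bits.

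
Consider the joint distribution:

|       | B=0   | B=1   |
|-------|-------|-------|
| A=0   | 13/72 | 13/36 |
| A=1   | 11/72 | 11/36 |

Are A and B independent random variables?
Marginal P(A) (row sums):
  P(A=0) = 13/72 + 13/36 = 13/24
  P(A=1) = 11/72 + 11/36 = 11/24
Marginal P(B) (column sums):
  P(B=0) = 13/72 + 11/72 = 1/3
  P(B=1) = 13/36 + 11/36 = 2/3

A and B are independent iff P(A=i,B=j) = P(A=i)·P(B=j) for every cell.
  P(A=0)·P(B=0) = 13/24 × 1/3 = 13/72 = P(A=0,B=0) ✓
  P(A=0)·P(B=1) = 13/24 × 2/3 = 13/36 = P(A=0,B=1) ✓
  P(A=1)·P(B=0) = 11/24 × 1/3 = 11/72 = P(A=1,B=0) ✓
  P(A=1)·P(B=1) = 11/24 × 2/3 = 11/36 = P(A=1,B=1) ✓

Yes, A and B are independent: every cell factors, so I(A;B) = 0 bits.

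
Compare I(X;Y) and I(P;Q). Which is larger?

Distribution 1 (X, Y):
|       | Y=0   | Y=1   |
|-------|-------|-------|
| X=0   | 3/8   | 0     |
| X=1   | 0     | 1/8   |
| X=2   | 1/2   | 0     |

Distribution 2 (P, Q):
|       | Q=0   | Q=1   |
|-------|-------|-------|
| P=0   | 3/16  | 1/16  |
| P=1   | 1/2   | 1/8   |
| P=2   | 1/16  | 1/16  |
Distribution 1 (X, Y):
Marginal P(X) (row sums):
  P(X=0) = 3/8 + 0 = 3/8
  P(X=1) = 0 + 1/8 = 1/8
  P(X=2) = 1/2 + 0 = 1/2
Marginal P(Y) (column sums):
  P(Y=0) = 3/8 + 0 + 1/2 = 7/8
  P(Y=1) = 0 + 1/8 + 0 = 1/8

H(X) = -[(3/8)·log₂(3/8) + (1/8)·log₂(1/8) + (1/2)·log₂(1/2)]
  = 0.5306 + 0.3750 + 0.5000
  = 1.4056 bits
H(Y) = -[(7/8)·log₂(7/8) + (1/8)·log₂(1/8)]
  = 0.1686 + 0.3750
  = 0.5436 bits
H(X,Y) = -[(3/8)·log₂(3/8) + (1/8)·log₂(1/8) + (1/2)·log₂(1/2)]
  = 0.5306 + 0.3750 + 0.5000
  = 1.4056 bits

I(X;Y) = H(X) + H(Y) - H(X,Y)
  = 1.4056 + 0.5436 - 1.4056
  = 0.5436 bits

Distribution 2 (P, Q):
Marginal P(P) (row sums):
  P(P=0) = 3/16 + 1/16 = 1/4
  P(P=1) = 1/2 + 1/8 = 5/8
  P(P=2) = 1/16 + 1/16 = 1/8
Marginal P(Q) (column sums):
  P(Q=0) = 3/16 + 1/2 + 1/16 = 3/4
  P(Q=1) = 1/16 + 1/8 + 1/16 = 1/4

H(P) = -[(1/4)·log₂(1/4) + (5/8)·log₂(5/8) + (1/8)·log₂(1/8)]
  = 0.5000 + 0.4238 + 0.3750
  = 1.2988 bits
H(Q) = -[(3/4)·log₂(3/4) + (1/4)·log₂(1/4)]
  = 0.3113 + 0.5000
  = 0.8113 bits
H(P,Q) = -[(3/16)·log₂(3/16) + (1/16)·log₂(1/16) + (1/2)·log₂(1/2) + (1/8)·log₂(1/8) + (1/16)·log₂(1/16) + (1/16)·log₂(1/16)]
  = 0.4528 + 0.2500 + 0.5000 + 0.3750 + 0.2500 + 0.2500
  = 2.0778 bits

I(P;Q) = H(P) + H(Q) - H(P,Q)
  = 1.2988 + 0.8113 - 2.0778
  = 0.0323 bits

I(X;Y) = 0.5436 bits > I(P;Q) = 0.0323 bits, so (X, Y) has the higher mutual information (stronger dependence).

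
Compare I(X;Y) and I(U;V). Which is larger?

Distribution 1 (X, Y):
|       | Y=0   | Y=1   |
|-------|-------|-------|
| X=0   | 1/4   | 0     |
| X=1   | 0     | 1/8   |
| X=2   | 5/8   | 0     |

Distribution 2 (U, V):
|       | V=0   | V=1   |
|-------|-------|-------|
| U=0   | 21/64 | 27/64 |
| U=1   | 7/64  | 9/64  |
Distribution 1 (X, Y):
Marginal P(X) (row sums):
  P(X=0) = 1/4 + 0 = 1/4
  P(X=1) = 0 + 1/8 = 1/8
  P(X=2) = 5/8 + 0 = 5/8
Marginal P(Y) (column sums):
  P(Y=0) = 1/4 + 0 + 5/8 = 7/8
  P(Y=1) = 0 + 1/8 + 0 = 1/8

H(X) = -[(1/4)·log₂(1/4) + (1/8)·log₂(1/8) + (5/8)·log₂(5/8)]
  = 0.5000 + 0.3750 + 0.4238
  = 1.2988 bits
H(Y) = -[(7/8)·log₂(7/8) + (1/8)·log₂(1/8)]
  = 0.1686 + 0.3750
  = 0.5436 bits
H(X,Y) = -[(1/4)·log₂(1/4) + (1/8)·log₂(1/8) + (5/8)·log₂(5/8)]
  = 0.5000 + 0.3750 + 0.4238
  = 1.2988 bits

I(X;Y) = H(X) + H(Y) - H(X,Y)
  = 1.2988 + 0.5436 - 1.2988
  = 0.5436 bits

Distribution 2 (U, V):
Marginal P(U) (row sums):
  P(U=0) = 21/64 + 27/64 = 3/4
  P(U=1) = 7/64 + 9/64 = 1/4
Marginal P(V) (column sums):
  P(V=0) = 21/64 + 7/64 = 7/16
  P(V=1) = 27/64 + 9/64 = 9/16

H(U) = -[(3/4)·log₂(3/4) + (1/4)·log₂(1/4)]
  = 0.3113 + 0.5000
  = 0.8113 bits
H(V) = -[(7/16)·log₂(7/16) + (9/16)·log₂(9/16)]
  = 0.5218 + 0.4669
  = 0.9887 bits
H(U,V) = -[(21/64)·log₂(21/64) + (27/64)·log₂(27/64) + (7/64)·log₂(7/64) + (9/64)·log₂(9/64)]
  = 0.5275 + 0.5253 + 0.3492 + 0.3980
  = 1.8000 bits

I(U;V) = H(U) + H(V) - H(U,V)
  = 0.8113 + 0.9887 - 1.8000
  = 0.0000 bits

I(X;Y) = 0.5436 bits > I(U;V) = 0.0000 bits, so (X, Y) has the higher mutual information (stronger dependence).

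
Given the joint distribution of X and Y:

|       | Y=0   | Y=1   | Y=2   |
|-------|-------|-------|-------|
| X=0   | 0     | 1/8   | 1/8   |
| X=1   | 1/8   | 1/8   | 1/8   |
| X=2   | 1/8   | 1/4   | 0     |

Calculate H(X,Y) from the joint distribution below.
H(X,Y) = -Σ P(X,Y) log₂ P(X,Y), summed over the non-zero cells:
H(X,Y) = -[(1/8)·log₂(1/8) + (1/8)·log₂(1/8) + (1/8)·log₂(1/8) + (1/8)·log₂(1/8) + (1/8)·log₂(1/8) + (1/8)·log₂(1/8) + (1/4)·log₂(1/4)]
  = 0.3750 + 0.3750 + 0.3750 + 0.3750 + 0.3750 + 0.3750 + 0.5000
  = 2.7500 bits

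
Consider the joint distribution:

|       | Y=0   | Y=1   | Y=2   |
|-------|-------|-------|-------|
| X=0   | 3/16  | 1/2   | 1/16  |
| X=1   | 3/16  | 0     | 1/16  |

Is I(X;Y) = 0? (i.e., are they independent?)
Marginal P(X) (row sums):
  P(X=0) = 3/16 + 1/2 + 1/16 = 3/4
  P(X=1) = 3/16 + 0 + 1/16 = 1/4
Marginal P(Y) (column sums):
  P(Y=0) = 3/16 + 3/16 = 3/8
  P(Y=1) = 1/2 + 0 = 1/2
  P(Y=2) = 1/16 + 1/16 = 1/8

X and Y are independent iff P(X=i,Y=j) = P(X=i)·P(Y=j) for every cell.
  P(X=0)·P(Y=0) = 3/4 × 3/8 = 9/32, but P(X=0,Y=0) = 3/16 ✗

No, X and Y are not independent. Quantitatively, I(X;Y) > 0:

H(X) = -[(3/4)·log₂(3/4) + (1/4)·log₂(1/4)]
  = 0.3113 + 0.5000
  = 0.8113 bits
H(Y) = -[(3/8)·log₂(3/8) + (1/2)·log₂(1/2) + (1/8)·log₂(1/8)]
  = 0.5306 + 0.5000 + 0.3750
  = 1.4056 bits
H(X,Y) = -[(3/16)·log₂(3/16) + (1/2)·log₂(1/2) + (1/16)·log₂(1/16) + (3/16)·log₂(3/16) + (1/16)·log₂(1/16)]
  = 0.4528 + 0.5000 + 0.2500 + 0.4528 + 0.2500
  = 1.9056 bits
I(X;Y) = H(X) + H(Y) - H(X,Y) = 0.8113 + 1.4056 - 1.9056 = 0.3113 bits > 0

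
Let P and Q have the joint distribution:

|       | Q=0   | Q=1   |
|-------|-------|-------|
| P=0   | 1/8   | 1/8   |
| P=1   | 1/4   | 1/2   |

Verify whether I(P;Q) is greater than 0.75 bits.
Marginal P(P) (row sums):
  P(P=0) = 1/8 + 1/8 = 1/4
  P(P=1) = 1/4 + 1/2 = 3/4
Marginal P(Q) (column sums):
  P(Q=0) = 1/8 + 1/4 = 3/8
  P(Q=1) = 1/8 + 1/2 = 5/8

H(P) = -[(1/4)·log₂(1/4) + (3/4)·log₂(3/4)]
  = 0.5000 + 0.3113
  = 0.8113 bits
H(Q) = -[(3/8)·log₂(3/8) + (5/8)·log₂(5/8)]
  = 0.5306 + 0.4238
  = 0.9544 bits
H(P,Q) = -[(1/8)·log₂(1/8) + (1/8)·log₂(1/8) + (1/4)·log₂(1/4) + (1/2)·log₂(1/2)]
  = 0.3750 + 0.3750 + 0.5000 + 0.5000
  = 1.7500 bits

I(P;Q) = H(P) + H(Q) - H(P,Q)
  = 0.8113 + 0.9544 - 1.7500
  = 0.0157 bits

No. I(P;Q) = 0.0157 bits, which is ≤ 0.75 bits.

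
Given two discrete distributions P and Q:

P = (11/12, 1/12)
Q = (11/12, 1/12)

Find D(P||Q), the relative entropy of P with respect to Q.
D(P||Q) = Σ P(i) log₂(P(i)/Q(i))
  i=0: (11/12) × log₂((11/12)/(11/12)) = (11/12) × log₂(1) = 0.0000
  i=1: (1/12) × log₂((1/12)/(1/12)) = (1/12) × log₂(1) = 0.0000
D(P||Q) = 0.0000 + 0.0000
  = 0.0000 bits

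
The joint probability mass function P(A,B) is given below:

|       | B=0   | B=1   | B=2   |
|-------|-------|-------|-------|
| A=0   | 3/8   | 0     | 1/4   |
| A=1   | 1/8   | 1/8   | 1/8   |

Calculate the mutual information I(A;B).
Marginal P(A) (row sums):
  P(A=0) = 3/8 + 0 + 1/4 = 5/8
  P(A=1) = 1/8 + 1/8 + 1/8 = 3/8
Marginal P(B) (column sums):
  P(B=0) = 3/8 + 1/8 = 1/2
  P(B=1) = 0 + 1/8 = 1/8
  P(B=2) = 1/4 + 1/8 = 3/8

H(A) = -[(5/8)·log₂(5/8) + (3/8)·log₂(3/8)]
  = 0.4238 + 0.5306
  = 0.9544 bits
H(B) = -[(1/2)·log₂(1/2) + (1/8)·log₂(1/8) + (3/8)·log₂(3/8)]
  = 0.5000 + 0.3750 + 0.5306
  = 1.4056 bits
H(A,B) = -[(3/8)·log₂(3/8) + (1/4)·log₂(1/4) + (1/8)·log₂(1/8) + (1/8)·log₂(1/8) + (1/8)·log₂(1/8)]
  = 0.5306 + 0.5000 + 0.3750 + 0.3750 + 0.3750
  = 2.1556 bits

I(A;B) = H(A) + H(B) - H(A,B)
  = 0.9544 + 1.4056 - 2.1556
  = 0.2044 bits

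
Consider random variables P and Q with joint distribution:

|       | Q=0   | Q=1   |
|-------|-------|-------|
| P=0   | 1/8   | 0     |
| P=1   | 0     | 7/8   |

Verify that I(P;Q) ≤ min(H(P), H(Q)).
Marginal P(P) (row sums):
  P(P=0) = 1/8 + 0 = 1/8
  P(P=1) = 0 + 7/8 = 7/8
Marginal P(Q) (column sums):
  P(Q=0) = 1/8 + 0 = 1/8
  P(Q=1) = 0 + 7/8 = 7/8

H(P) = -[(1/8)·log₂(1/8) + (7/8)·log₂(7/8)]
  = 0.3750 + 0.1686
  = 0.5436 bits
H(Q) = -[(1/8)·log₂(1/8) + (7/8)·log₂(7/8)]
  = 0.3750 + 0.1686
  = 0.5436 bits
H(P,Q) = -[(1/8)·log₂(1/8) + (7/8)·log₂(7/8)]
  = 0.3750 + 0.1686
  = 0.5436 bits

I(P;Q) = H(P) + H(Q) - H(P,Q)
  = 0.5436 + 0.5436 - 0.5436
  = 0.5436 bits

min(H(P), H(Q)) = min(0.5436, 0.5436) = 0.5436 bits
Since 0.5436 ≤ 0.5436, the bound is satisfied ✓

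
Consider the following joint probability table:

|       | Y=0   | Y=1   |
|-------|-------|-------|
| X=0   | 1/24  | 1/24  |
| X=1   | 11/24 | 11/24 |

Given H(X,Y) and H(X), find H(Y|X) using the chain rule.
From the chain rule: H(X,Y) = H(X) + H(Y|X)
Therefore: H(Y|X) = H(X,Y) - H(X)

H(X,Y) = -[(1/24)·log₂(1/24) + (1/24)·log₂(1/24) + (11/24)·log₂(11/24) + (11/24)·log₂(11/24)]
  = 0.1910 + 0.1910 + 0.5159 + 0.5159
  = 1.4138 bits
Marginal P(X) (row sums):
  P(X=0) = 1/24 + 1/24 = 1/12
  P(X=1) = 11/24 + 11/24 = 11/12
H(X) = -[(1/12)·log₂(1/12) + (11/12)·log₂(11/12)]
  = 0.2987 + 0.1151
  = 0.4138 bits

H(Y|X) = 1.4138 - 0.4138 = 1.0000 bits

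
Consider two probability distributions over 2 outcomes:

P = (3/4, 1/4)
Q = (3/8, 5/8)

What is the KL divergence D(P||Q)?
D(P||Q) = Σ P(i) log₂(P(i)/Q(i))
  i=0: (3/4) × log₂((3/4)/(3/8)) = (3/4) × log₂(2) = 0.7500
  i=1: (1/4) × log₂((1/4)/(5/8)) = (1/4) × log₂(2/5) = -0.3305
D(P||Q) = 0.7500 - 0.3305
  = 0.4195 bits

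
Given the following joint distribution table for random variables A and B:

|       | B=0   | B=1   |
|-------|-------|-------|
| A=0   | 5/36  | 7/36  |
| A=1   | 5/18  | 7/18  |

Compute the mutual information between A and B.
Marginal P(A) (row sums):
  P(A=0) = 5/36 + 7/36 = 1/3
  P(A=1) = 5/18 + 7/18 = 2/3
Marginal P(B) (column sums):
  P(B=0) = 5/36 + 5/18 = 5/12
  P(B=1) = 7/36 + 7/18 = 7/12

H(A) = -[(1/3)·log₂(1/3) + (2/3)·log₂(2/3)]
  = 0.5283 + 0.3900
  = 0.9183 bits
H(B) = -[(5/12)·log₂(5/12) + (7/12)·log₂(7/12)]
  = 0.5263 + 0.4536
  = 0.9799 bits
H(A,B) = -[(5/36)·log₂(5/36) + (7/36)·log₂(7/36) + (5/18)·log₂(5/18) + (7/18)·log₂(7/18)]
  = 0.3956 + 0.4594 + 0.5133 + 0.5299
  = 1.8982 bits

I(A;B) = H(A) + H(B) - H(A,B)
  = 0.9183 + 0.9799 - 1.8982
  = 0.0000 bits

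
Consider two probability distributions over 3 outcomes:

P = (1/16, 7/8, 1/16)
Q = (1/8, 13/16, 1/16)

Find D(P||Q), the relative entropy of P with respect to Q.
D(P||Q) = Σ P(i) log₂(P(i)/Q(i))
  i=0: (1/16) × log₂((1/16)/(1/8)) = (1/16) × log₂(1/2) = -0.0625
  i=1: (7/8) × log₂((7/8)/(13/16)) = (7/8) × log₂(14/13) = 0.0936
  i=2: (1/16) × log₂((1/16)/(1/16)) = (1/16) × log₂(1) = 0.0000
D(P||Q) = -0.0625 + 0.0936 + 0.0000
  = 0.0311 bits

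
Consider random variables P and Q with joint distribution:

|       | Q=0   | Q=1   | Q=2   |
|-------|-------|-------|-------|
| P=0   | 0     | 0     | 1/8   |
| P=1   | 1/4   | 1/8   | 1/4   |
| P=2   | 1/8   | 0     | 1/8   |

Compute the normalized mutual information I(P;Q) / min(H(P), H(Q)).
Marginal P(P) (row sums):
  P(P=0) = 0 + 0 + 1/8 = 1/8
  P(P=1) = 1/4 + 1/8 + 1/4 = 5/8
  P(P=2) = 1/8 + 0 + 1/8 = 1/4
Marginal P(Q) (column sums):
  P(Q=0) = 0 + 1/4 + 1/8 = 3/8
  P(Q=1) = 0 + 1/8 + 0 = 1/8
  P(Q=2) = 1/8 + 1/4 + 1/8 = 1/2

H(P) = -[(1/8)·log₂(1/8) + (5/8)·log₂(5/8) + (1/4)·log₂(1/4)]
  = 0.3750 + 0.4238 + 0.5000
  = 1.2988 bits
H(Q) = -[(3/8)·log₂(3/8) + (1/8)·log₂(1/8) + (1/2)·log₂(1/2)]
  = 0.5306 + 0.3750 + 0.5000
  = 1.4056 bits
H(P,Q) = -[(1/8)·log₂(1/8) + (1/4)·log₂(1/4) + (1/8)·log₂(1/8) + (1/4)·log₂(1/4) + (1/8)·log₂(1/8) + (1/8)·log₂(1/8)]
  = 0.3750 + 0.5000 + 0.3750 + 0.5000 + 0.3750 + 0.3750
  = 2.5000 bits

I(P;Q) = H(P) + H(Q) - H(P,Q)
  = 1.2988 + 1.4056 - 2.5000
  = 0.2044 bits

min(H(P), H(Q)) = min(1.2988, 1.4056) = 1.2988 bits
Normalized MI = 0.2044 / 1.2988 = 0.1574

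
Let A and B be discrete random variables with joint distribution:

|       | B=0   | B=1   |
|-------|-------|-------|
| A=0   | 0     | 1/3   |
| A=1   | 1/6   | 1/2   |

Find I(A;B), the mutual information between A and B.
Marginal P(A) (row sums):
  P(A=0) = 0 + 1/3 = 1/3
  P(A=1) = 1/6 + 1/2 = 2/3
Marginal P(B) (column sums):
  P(B=0) = 0 + 1/6 = 1/6
  P(B=1) = 1/3 + 1/2 = 5/6

H(A) = -[(1/3)·log₂(1/3) + (2/3)·log₂(2/3)]
  = 0.5283 + 0.3900
  = 0.9183 bits
H(B) = -[(1/6)·log₂(1/6) + (5/6)·log₂(5/6)]
  = 0.4308 + 0.2192
  = 0.6500 bits
H(A,B) = -[(1/3)·log₂(1/3) + (1/6)·log₂(1/6) + (1/2)·log₂(1/2)]
  = 0.5283 + 0.4308 + 0.5000
  = 1.4591 bits

I(A;B) = H(A) + H(B) - H(A,B)
  = 0.9183 + 0.6500 - 1.4591
  = 0.1092 bits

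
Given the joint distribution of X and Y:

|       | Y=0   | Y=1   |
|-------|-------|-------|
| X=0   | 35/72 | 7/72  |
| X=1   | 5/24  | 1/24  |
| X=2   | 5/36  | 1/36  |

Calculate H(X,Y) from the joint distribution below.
H(X,Y) = -Σ P(X,Y) log₂ P(X,Y), summed over the non-zero cells:
H(X,Y) = -[(35/72)·log₂(35/72) + (7/72)·log₂(7/72) + (5/24)·log₂(5/24) + (1/24)·log₂(1/24) + (5/36)·log₂(5/36) + (1/36)·log₂(1/36)]
  = 0.5059 + 0.3269 + 0.4715 + 0.1910 + 0.3956 + 0.1436
  = 2.0345 bits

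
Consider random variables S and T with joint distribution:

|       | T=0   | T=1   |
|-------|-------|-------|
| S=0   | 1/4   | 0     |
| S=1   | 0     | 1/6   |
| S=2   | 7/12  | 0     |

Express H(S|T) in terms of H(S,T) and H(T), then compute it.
H(S|T) = H(S,T) - H(T)

Marginal P(T) (column sums):
  P(T=0) = 1/4 + 0 + 7/12 = 5/6
  P(T=1) = 0 + 1/6 + 0 = 1/6

H(S,T) = -[(1/4)·log₂(1/4) + (1/6)·log₂(1/6) + (7/12)·log₂(7/12)]
  = 0.5000 + 0.4308 + 0.4536
  = 1.3844 bits
H(T) = -[(5/6)·log₂(5/6) + (1/6)·log₂(1/6)]
  = 0.2192 + 0.4308
  = 0.6500 bits

H(S|T) = 1.3844 - 0.6500 = 0.7344 bits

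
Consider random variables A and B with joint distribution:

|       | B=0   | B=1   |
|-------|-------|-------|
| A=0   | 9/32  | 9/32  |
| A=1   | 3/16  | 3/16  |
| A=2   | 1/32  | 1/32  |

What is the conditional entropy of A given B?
Marginal P(B) (column sums):
  P(B=0) = 9/32 + 3/16 + 1/32 = 1/2
  P(B=1) = 9/32 + 3/16 + 1/32 = 1/2

H(A|B) = -Σ P(A,B)·log₂ P(A|B), where P(A|B) = P(A,B) / P(B)
  (A=0,B=0): P(A|B) = (9/32)/(1/2) = 9/16;  -(9/32)·log₂(9/16) = 0.2335
  (A=0,B=1): P(A|B) = (9/32)/(1/2) = 9/16;  -(9/32)·log₂(9/16) = 0.2335
  (A=1,B=0): P(A|B) = (3/16)/(1/2) = 3/8;  -(3/16)·log₂(3/8) = 0.2653
  (A=1,B=1): P(A|B) = (3/16)/(1/2) = 3/8;  -(3/16)·log₂(3/8) = 0.2653
  (A=2,B=0): P(A|B) = (1/32)/(1/2) = 1/16;  -(1/32)·log₂(1/16) = 0.1250
  (A=2,B=1): P(A|B) = (1/32)/(1/2) = 1/16;  -(1/32)·log₂(1/16) = 0.1250
H(A|B) = 0.2335 + 0.2335 + 0.2653 + 0.2653 + 0.1250 + 0.1250
  = 1.2476 bits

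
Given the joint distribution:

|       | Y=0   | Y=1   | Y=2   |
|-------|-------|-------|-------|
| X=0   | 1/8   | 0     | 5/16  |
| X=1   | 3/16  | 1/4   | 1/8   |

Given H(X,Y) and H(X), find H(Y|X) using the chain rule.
From the chain rule: H(X,Y) = H(X) + H(Y|X)
Therefore: H(Y|X) = H(X,Y) - H(X)

H(X,Y) = -[(1/8)·log₂(1/8) + (5/16)·log₂(5/16) + (3/16)·log₂(3/16) + (1/4)·log₂(1/4) + (1/8)·log₂(1/8)]
  = 0.3750 + 0.5244 + 0.4528 + 0.5000 + 0.3750
  = 2.2272 bits
Marginal P(X) (row sums):
  P(X=0) = 1/8 + 0 + 5/16 = 7/16
  P(X=1) = 3/16 + 1/4 + 1/8 = 9/16
H(X) = -[(7/16)·log₂(7/16) + (9/16)·log₂(9/16)]
  = 0.5218 + 0.4669
  = 0.9887 bits

H(Y|X) = 2.2272 - 0.9887 = 1.2385 bits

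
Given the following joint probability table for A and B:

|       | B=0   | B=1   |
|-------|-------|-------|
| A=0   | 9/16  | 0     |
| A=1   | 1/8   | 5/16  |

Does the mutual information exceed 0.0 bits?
Marginal P(A) (row sums):
  P(A=0) = 9/16 + 0 = 9/16
  P(A=1) = 1/8 + 5/16 = 7/16
Marginal P(B) (column sums):
  P(B=0) = 9/16 + 1/8 = 11/16
  P(B=1) = 0 + 5/16 = 5/16

H(A) = -[(9/16)·log₂(9/16) + (7/16)·log₂(7/16)]
  = 0.4669 + 0.5218
  = 0.9887 bits
H(B) = -[(11/16)·log₂(11/16) + (5/16)·log₂(5/16)]
  = 0.3716 + 0.5244
  = 0.8960 bits
H(A,B) = -[(9/16)·log₂(9/16) + (1/8)·log₂(1/8) + (5/16)·log₂(5/16)]
  = 0.4669 + 0.3750 + 0.5244
  = 1.3663 bits

I(A;B) = H(A) + H(B) - H(A,B)
  = 0.9887 + 0.8960 - 1.3663
  = 0.5184 bits

Yes. I(A;B) = 0.5184 bits, which is > 0.0 bits.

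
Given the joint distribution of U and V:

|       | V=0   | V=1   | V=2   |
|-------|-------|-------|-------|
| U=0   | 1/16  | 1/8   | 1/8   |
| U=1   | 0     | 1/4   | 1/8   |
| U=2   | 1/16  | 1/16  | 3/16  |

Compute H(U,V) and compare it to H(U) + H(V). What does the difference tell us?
Marginal P(U) (row sums):
  P(U=0) = 1/16 + 1/8 + 1/8 = 5/16
  P(U=1) = 0 + 1/4 + 1/8 = 3/8
  P(U=2) = 1/16 + 1/16 + 3/16 = 5/16
Marginal P(V) (column sums):
  P(V=0) = 1/16 + 0 + 1/16 = 1/8
  P(V=1) = 1/8 + 1/4 + 1/16 = 7/16
  P(V=2) = 1/8 + 1/8 + 3/16 = 7/16

H(U,V) = -[(1/16)·log₂(1/16) + (1/8)·log₂(1/8) + (1/8)·log₂(1/8) + (1/4)·log₂(1/4) + (1/8)·log₂(1/8) + (1/16)·log₂(1/16) + (1/16)·log₂(1/16) + (3/16)·log₂(3/16)]
  = 0.2500 + 0.3750 + 0.3750 + 0.5000 + 0.3750 + 0.2500 + 0.2500 + 0.4528
  = 2.8278 bits
H(U) = -[(5/16)·log₂(5/16) + (3/8)·log₂(3/8) + (5/16)·log₂(5/16)]
  = 0.5244 + 0.5306 + 0.5244
  = 1.5794 bits
H(V) = -[(1/8)·log₂(1/8) + (7/16)·log₂(7/16) + (7/16)·log₂(7/16)]
  = 0.3750 + 0.5218 + 0.5218
  = 1.4186 bits

H(U) + H(V) = 1.5794 + 1.4186 = 2.9980 bits
Difference: H(U) + H(V) - H(U,V) = 2.9980 - 2.8278 = 0.1702 bits = I(U;V)

The difference is the mutual information; it is positive here, so U and V are dependent (knowing one reduces uncertainty about the other by 0.1702 bits).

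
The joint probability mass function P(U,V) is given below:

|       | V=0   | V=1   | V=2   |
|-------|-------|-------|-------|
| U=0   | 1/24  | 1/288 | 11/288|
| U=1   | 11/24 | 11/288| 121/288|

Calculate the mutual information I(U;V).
Marginal P(U) (row sums):
  P(U=0) = 1/24 + 1/288 + 11/288 = 1/12
  P(U=1) = 11/24 + 11/288 + 121/288 = 11/12
Marginal P(V) (column sums):
  P(V=0) = 1/24 + 11/24 = 1/2
  P(V=1) = 1/288 + 11/288 = 1/24
  P(V=2) = 11/288 + 121/288 = 11/24

H(U) = -[(1/12)·log₂(1/12) + (11/12)·log₂(11/12)]
  = 0.2987 + 0.1151
  = 0.4138 bits
H(V) = -[(1/2)·log₂(1/2) + (1/24)·log₂(1/24) + (11/24)·log₂(11/24)]
  = 0.5000 + 0.1910 + 0.5159
  = 1.2069 bits
H(U,V) = -[(1/24)·log₂(1/24) + (1/288)·log₂(1/288) + (11/288)·log₂(11/288) + (11/24)·log₂(11/24) + (11/288)·log₂(11/288) + (121/288)·log₂(121/288)]
  = 0.1910 + 0.0284 + 0.1799 + 0.5159 + 0.1799 + 0.5256
  = 1.6207 bits

I(U;V) = H(U) + H(V) - H(U,V)
  = 0.4138 + 1.2069 - 1.6207
  = 0.0000 bits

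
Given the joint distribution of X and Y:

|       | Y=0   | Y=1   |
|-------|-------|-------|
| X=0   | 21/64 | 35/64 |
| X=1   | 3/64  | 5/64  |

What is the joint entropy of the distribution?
H(X,Y) = -Σ P(X,Y) log₂ P(X,Y), summed over the non-zero cells:
H(X,Y) = -[(21/64)·log₂(21/64) + (35/64)·log₂(35/64) + (3/64)·log₂(3/64) + (5/64)·log₂(5/64)]
  = 0.5275 + 0.4762 + 0.2070 + 0.2873
  = 1.4980 bits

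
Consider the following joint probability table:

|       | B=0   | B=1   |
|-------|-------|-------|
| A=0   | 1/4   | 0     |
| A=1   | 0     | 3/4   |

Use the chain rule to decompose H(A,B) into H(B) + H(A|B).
By the chain rule: H(A,B) = H(B) + H(A|B)

Marginal P(B) (column sums):
  P(B=0) = 1/4 + 0 = 1/4
  P(B=1) = 0 + 3/4 = 3/4
H(B) = -[(1/4)·log₂(1/4) + (3/4)·log₂(3/4)]
  = 0.5000 + 0.3113
  = 0.8113 bits
H(A|B) = -Σ P(A,B)·log₂ P(A|B), where P(A|B) = P(A,B) / P(B)
  (cells with P(A,B) = 0 contribute 0)
  (A=0,B=0): P(A|B) = (1/4)/(1/4) = 1;  -(1/4)·log₂(1) = 0.0000
  (A=1,B=1): P(A|B) = (3/4)/(3/4) = 1;  -(3/4)·log₂(1) = 0.0000
H(A|B) = 0.0000 + 0.0000
  = 0.0000 bits

H(A,B) = H(B) + H(A|B) = 0.8113 + 0.0000 = 0.8113 bits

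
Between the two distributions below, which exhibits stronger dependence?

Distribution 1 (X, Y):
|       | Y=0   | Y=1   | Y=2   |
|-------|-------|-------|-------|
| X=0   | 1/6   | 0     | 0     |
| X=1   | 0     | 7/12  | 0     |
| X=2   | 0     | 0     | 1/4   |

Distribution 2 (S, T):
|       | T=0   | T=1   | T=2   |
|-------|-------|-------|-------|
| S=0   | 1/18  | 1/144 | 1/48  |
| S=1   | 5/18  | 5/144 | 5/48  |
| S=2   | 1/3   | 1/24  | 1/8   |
Distribution 1 (X, Y):
Marginal P(X) (row sums):
  P(X=0) = 1/6 + 0 + 0 = 1/6
  P(X=1) = 0 + 7/12 + 0 = 7/12
  P(X=2) = 0 + 0 + 1/4 = 1/4
Marginal P(Y) (column sums):
  P(Y=0) = 1/6 + 0 + 0 = 1/6
  P(Y=1) = 0 + 7/12 + 0 = 7/12
  P(Y=2) = 0 + 0 + 1/4 = 1/4

H(X) = -[(1/6)·log₂(1/6) + (7/12)·log₂(7/12) + (1/4)·log₂(1/4)]
  = 0.4308 + 0.4536 + 0.5000
  = 1.3844 bits
H(Y) = -[(1/6)·log₂(1/6) + (7/12)·log₂(7/12) + (1/4)·log₂(1/4)]
  = 0.4308 + 0.4536 + 0.5000
  = 1.3844 bits
H(X,Y) = -[(1/6)·log₂(1/6) + (7/12)·log₂(7/12) + (1/4)·log₂(1/4)]
  = 0.4308 + 0.4536 + 0.5000
  = 1.3844 bits

I(X;Y) = H(X) + H(Y) - H(X,Y)
  = 1.3844 + 1.3844 - 1.3844
  = 1.3844 bits

Distribution 2 (S, T):
Marginal P(S) (row sums):
  P(S=0) = 1/18 + 1/144 + 1/48 = 1/12
  P(S=1) = 5/18 + 5/144 + 5/48 = 5/12
  P(S=2) = 1/3 + 1/24 + 1/8 = 1/2
Marginal P(T) (column sums):
  P(T=0) = 1/18 + 5/18 + 1/3 = 2/3
  P(T=1) = 1/144 + 5/144 + 1/24 = 1/12
  P(T=2) = 1/48 + 5/48 + 1/8 = 1/4

H(S) = -[(1/12)·log₂(1/12) + (5/12)·log₂(5/12) + (1/2)·log₂(1/2)]
  = 0.2987 + 0.5263 + 0.5000
  = 1.3250 bits
H(T) = -[(2/3)·log₂(2/3) + (1/12)·log₂(1/12) + (1/4)·log₂(1/4)]
  = 0.3900 + 0.2987 + 0.5000
  = 1.1887 bits
H(S,T) = -[(1/18)·log₂(1/18) + (1/144)·log₂(1/144) + (1/48)·log₂(1/48) + (5/18)·log₂(5/18) + (5/144)·log₂(5/144) + (5/48)·log₂(5/48) + (1/3)·log₂(1/3) + (1/24)·log₂(1/24) + (1/8)·log₂(1/8)]
  = 0.2317 + 0.0498 + 0.1164 + 0.5133 + 0.1683 + 0.3399 + 0.5283 + 0.1910 + 0.3750
  = 2.5137 bits

I(S;T) = H(S) + H(T) - H(S,T)
  = 1.3250 + 1.1887 - 2.5137
  = 0.0000 bits

I(X;Y) = 1.3844 bits > I(S;T) = 0.0000 bits, so (X, Y) has the higher mutual information (stronger dependence).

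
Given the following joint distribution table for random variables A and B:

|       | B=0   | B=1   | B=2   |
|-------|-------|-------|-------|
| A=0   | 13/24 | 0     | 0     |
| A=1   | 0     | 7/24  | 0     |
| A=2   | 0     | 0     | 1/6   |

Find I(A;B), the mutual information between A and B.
Marginal P(A) (row sums):
  P(A=0) = 13/24 + 0 + 0 = 13/24
  P(A=1) = 0 + 7/24 + 0 = 7/24
  P(A=2) = 0 + 0 + 1/6 = 1/6
Marginal P(B) (column sums):
  P(B=0) = 13/24 + 0 + 0 = 13/24
  P(B=1) = 0 + 7/24 + 0 = 7/24
  P(B=2) = 0 + 0 + 1/6 = 1/6

H(A) = -[(13/24)·log₂(13/24) + (7/24)·log₂(7/24) + (1/6)·log₂(1/6)]
  = 0.4791 + 0.5185 + 0.4308
  = 1.4284 bits
H(B) = -[(13/24)·log₂(13/24) + (7/24)·log₂(7/24) + (1/6)·log₂(1/6)]
  = 0.4791 + 0.5185 + 0.4308
  = 1.4284 bits
H(A,B) = -[(13/24)·log₂(13/24) + (7/24)·log₂(7/24) + (1/6)·log₂(1/6)]
  = 0.4791 + 0.5185 + 0.4308
  = 1.4284 bits

I(A;B) = H(A) + H(B) - H(A,B)
  = 1.4284 + 1.4284 - 1.4284
  = 1.4284 bits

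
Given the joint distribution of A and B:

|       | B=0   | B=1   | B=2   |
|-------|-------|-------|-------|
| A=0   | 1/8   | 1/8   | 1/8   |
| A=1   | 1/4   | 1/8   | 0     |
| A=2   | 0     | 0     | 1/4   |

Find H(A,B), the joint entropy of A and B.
H(A,B) = -Σ P(A,B) log₂ P(A,B), summed over the non-zero cells:
H(A,B) = -[(1/8)·log₂(1/8) + (1/8)·log₂(1/8) + (1/8)·log₂(1/8) + (1/4)·log₂(1/4) + (1/8)·log₂(1/8) + (1/4)·log₂(1/4)]
  = 0.3750 + 0.3750 + 0.3750 + 0.5000 + 0.3750 + 0.5000
  = 2.5000 bits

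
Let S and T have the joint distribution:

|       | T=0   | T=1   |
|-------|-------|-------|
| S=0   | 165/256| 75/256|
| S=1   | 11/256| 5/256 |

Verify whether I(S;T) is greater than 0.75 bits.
Marginal P(S) (row sums):
  P(S=0) = 165/256 + 75/256 = 15/16
  P(S=1) = 11/256 + 5/256 = 1/16
Marginal P(T) (column sums):
  P(T=0) = 165/256 + 11/256 = 11/16
  P(T=1) = 75/256 + 5/256 = 5/16

H(S) = -[(15/16)·log₂(15/16) + (1/16)·log₂(1/16)]
  = 0.0873 + 0.2500
  = 0.3373 bits
H(T) = -[(11/16)·log₂(11/16) + (5/16)·log₂(5/16)]
  = 0.3716 + 0.5244
  = 0.8960 bits
H(S,T) = -[(165/256)·log₂(165/256) + (75/256)·log₂(75/256) + (11/256)·log₂(11/256) + (5/256)·log₂(5/256)]
  = 0.4084 + 0.5189 + 0.1951 + 0.1109
  = 1.2333 bits

I(S;T) = H(S) + H(T) - H(S,T)
  = 0.3373 + 0.8960 - 1.2333
  = 0.0000 bits

No. I(S;T) = 0.0000 bits, which is ≤ 0.75 bits.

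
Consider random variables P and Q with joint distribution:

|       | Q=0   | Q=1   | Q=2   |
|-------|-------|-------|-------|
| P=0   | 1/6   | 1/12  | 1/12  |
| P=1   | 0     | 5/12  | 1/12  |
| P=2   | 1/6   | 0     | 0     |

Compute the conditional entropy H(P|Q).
Marginal P(Q) (column sums):
  P(Q=0) = 1/6 + 0 + 1/6 = 1/3
  P(Q=1) = 1/12 + 5/12 + 0 = 1/2
  P(Q=2) = 1/12 + 1/12 + 0 = 1/6

H(P|Q) = -Σ P(P,Q)·log₂ P(P|Q), where P(P|Q) = P(P,Q) / P(Q)
  (cells with P(P,Q) = 0 contribute 0)
  (P=0,Q=0): P(P|Q) = (1/6)/(1/3) = 1/2;  -(1/6)·log₂(1/2) = 0.1667
  (P=0,Q=1): P(P|Q) = (1/12)/(1/2) = 1/6;  -(1/12)·log₂(1/6) = 0.2154
  (P=0,Q=2): P(P|Q) = (1/12)/(1/6) = 1/2;  -(1/12)·log₂(1/2) = 0.0833
  (P=1,Q=1): P(P|Q) = (5/12)/(1/2) = 5/6;  -(5/12)·log₂(5/6) = 0.1096
  (P=1,Q=2): P(P|Q) = (1/12)/(1/6) = 1/2;  -(1/12)·log₂(1/2) = 0.0833
  (P=2,Q=0): P(P|Q) = (1/6)/(1/3) = 1/2;  -(1/6)·log₂(1/2) = 0.1667
H(P|Q) = 0.1667 + 0.2154 + 0.0833 + 0.1096 + 0.0833 + 0.1667
  = 0.8250 bits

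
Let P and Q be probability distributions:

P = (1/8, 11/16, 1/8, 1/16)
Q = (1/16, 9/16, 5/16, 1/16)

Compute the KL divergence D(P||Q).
D(P||Q) = Σ P(i) log₂(P(i)/Q(i))
  i=0: (1/8) × log₂((1/8)/(1/16)) = (1/8) × log₂(2) = 0.1250
  i=1: (11/16) × log₂((11/16)/(9/16)) = (11/16) × log₂(11/9) = 0.1990
  i=2: (1/8) × log₂((1/8)/(5/16)) = (1/8) × log₂(2/5) = -0.1652
  i=3: (1/16) × log₂((1/16)/(1/16)) = (1/16) × log₂(1) = 0.0000
D(P||Q) = 0.1250 + 0.1990 - 0.1652 + 0.0000
  = 0.1588 bits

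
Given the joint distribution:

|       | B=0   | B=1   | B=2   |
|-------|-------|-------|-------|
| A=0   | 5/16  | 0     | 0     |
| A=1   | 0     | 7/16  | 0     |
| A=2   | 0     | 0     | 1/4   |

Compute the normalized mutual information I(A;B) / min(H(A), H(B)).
Marginal P(A) (row sums):
  P(A=0) = 5/16 + 0 + 0 = 5/16
  P(A=1) = 0 + 7/16 + 0 = 7/16
  P(A=2) = 0 + 0 + 1/4 = 1/4
Marginal P(B) (column sums):
  P(B=0) = 5/16 + 0 + 0 = 5/16
  P(B=1) = 0 + 7/16 + 0 = 7/16
  P(B=2) = 0 + 0 + 1/4 = 1/4

H(A) = -[(5/16)·log₂(5/16) + (7/16)·log₂(7/16) + (1/4)·log₂(1/4)]
  = 0.5244 + 0.5218 + 0.5000
  = 1.5462 bits
H(B) = -[(5/16)·log₂(5/16) + (7/16)·log₂(7/16) + (1/4)·log₂(1/4)]
  = 0.5244 + 0.5218 + 0.5000
  = 1.5462 bits
H(A,B) = -[(5/16)·log₂(5/16) + (7/16)·log₂(7/16) + (1/4)·log₂(1/4)]
  = 0.5244 + 0.5218 + 0.5000
  = 1.5462 bits

I(A;B) = H(A) + H(B) - H(A,B)
  = 1.5462 + 1.5462 - 1.5462
  = 1.5462 bits

min(H(A), H(B)) = min(1.5462, 1.5462) = 1.5462 bits
Normalized MI = 1.5462 / 1.5462 = 1.0000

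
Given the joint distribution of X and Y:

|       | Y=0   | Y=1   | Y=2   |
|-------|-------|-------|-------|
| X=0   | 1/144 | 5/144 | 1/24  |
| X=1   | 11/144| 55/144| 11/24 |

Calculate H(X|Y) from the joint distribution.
Marginal P(Y) (column sums):
  P(Y=0) = 1/144 + 11/144 = 1/12
  P(Y=1) = 5/144 + 55/144 = 5/12
  P(Y=2) = 1/24 + 11/24 = 1/2

H(X|Y) = -Σ P(X,Y)·log₂ P(X|Y), where P(X|Y) = P(X,Y) / P(Y)
  (X=0,Y=0): P(X|Y) = (1/144)/(1/12) = 1/12;  -(1/144)·log₂(1/12) = 0.0249
  (X=0,Y=1): P(X|Y) = (5/144)/(5/12) = 1/12;  -(5/144)·log₂(1/12) = 0.1245
  (X=0,Y=2): P(X|Y) = (1/24)/(1/2) = 1/12;  -(1/24)·log₂(1/12) = 0.1494
  (X=1,Y=0): P(X|Y) = (11/144)/(1/12) = 11/12;  -(11/144)·log₂(11/12) = 0.0096
  (X=1,Y=1): P(X|Y) = (55/144)/(5/12) = 11/12;  -(55/144)·log₂(11/12) = 0.0479
  (X=1,Y=2): P(X|Y) = (11/24)/(1/2) = 11/12;  -(11/24)·log₂(11/12) = 0.0575
H(X|Y) = 0.0249 + 0.1245 + 0.1494 + 0.0096 + 0.0479 + 0.0575
  = 0.4138 bits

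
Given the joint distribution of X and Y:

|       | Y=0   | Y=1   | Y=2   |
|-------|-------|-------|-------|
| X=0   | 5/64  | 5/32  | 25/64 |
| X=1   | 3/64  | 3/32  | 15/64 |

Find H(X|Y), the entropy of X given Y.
Marginal P(Y) (column sums):
  P(Y=0) = 5/64 + 3/64 = 1/8
  P(Y=1) = 5/32 + 3/32 = 1/4
  P(Y=2) = 25/64 + 15/64 = 5/8

H(X|Y) = -Σ P(X,Y)·log₂ P(X|Y), where P(X|Y) = P(X,Y) / P(Y)
  (X=0,Y=0): P(X|Y) = (5/64)/(1/8) = 5/8;  -(5/64)·log₂(5/8) = 0.0530
  (X=0,Y=1): P(X|Y) = (5/32)/(1/4) = 5/8;  -(5/32)·log₂(5/8) = 0.1059
  (X=0,Y=2): P(X|Y) = (25/64)/(5/8) = 5/8;  -(25/64)·log₂(5/8) = 0.2649
  (X=1,Y=0): P(X|Y) = (3/64)/(1/8) = 3/8;  -(3/64)·log₂(3/8) = 0.0663
  (X=1,Y=1): P(X|Y) = (3/32)/(1/4) = 3/8;  -(3/32)·log₂(3/8) = 0.1327
  (X=1,Y=2): P(X|Y) = (15/64)/(5/8) = 3/8;  -(15/64)·log₂(3/8) = 0.3316
H(X|Y) = 0.0530 + 0.1059 + 0.2649 + 0.0663 + 0.1327 + 0.3316
  = 0.9544 bits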